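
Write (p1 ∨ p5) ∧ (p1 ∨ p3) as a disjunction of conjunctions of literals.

p1 ∨ (p5 ∧ p3)

(p1 ∨ p5) ∧ (p1 ∨ p3)
≡ (p1 ∧ p1) ∨ (p1 ∧ p3) ∨ (p5 ∧ p1) ∨ (p5 ∧ p3)   (distribute ∧ over ∨)
≡ p1 ∨ (p5 ∧ p3)   (simplify)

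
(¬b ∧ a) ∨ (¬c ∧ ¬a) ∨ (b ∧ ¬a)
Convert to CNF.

(¬b ∧ a) ∨ (¬c ∧ ¬a) ∨ (b ∧ ¬a)
≡ (¬b ∨ ¬c ∨ b) ∧ (¬b ∨ ¬c ∨ ¬a) ∧ (¬b ∨ ¬a ∨ b) ∧ (¬b ∨ ¬a ∨ ¬a) ∧ (a ∨ ¬c ∨ b) ∧ (a ∨ ¬c ∨ ¬a) ∧ (a ∨ ¬a ∨ b) ∧ (a ∨ ¬a ∨ ¬a)   [distribute ∨ over ∧]
≡ (¬b ∨ ¬a) ∧ (a ∨ ¬c ∨ b)   [simplify]

(¬b ∨ ¬a) ∧ (a ∨ ¬c ∨ b)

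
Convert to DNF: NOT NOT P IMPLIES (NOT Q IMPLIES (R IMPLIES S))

NOT NOT P IMPLIES (NOT Q IMPLIES (R IMPLIES S))
≡ NOT NOT NOT P OR (NOT Q IMPLIES (R IMPLIES S))   (eliminate IMPLIES)
≡ NOT NOT NOT P OR NOT NOT Q OR (R IMPLIES S)   (eliminate IMPLIES)
≡ NOT NOT NOT P OR NOT NOT Q OR NOT R OR S   (eliminate IMPLIES)
≡ NOT P OR NOT NOT Q OR NOT R OR S   (double negation)
≡ NOT P OR Q OR NOT R OR S   (double negation)

NOT P OR Q OR NOT R OR S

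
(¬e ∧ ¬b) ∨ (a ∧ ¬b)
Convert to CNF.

(¬e ∨ a) ∧ ¬b

(¬e ∧ ¬b) ∨ (a ∧ ¬b)
= (¬e ∨ a) ∧ (¬e ∨ ¬b) ∧ (¬b ∨ a) ∧ (¬b ∨ ¬b)   (distribute ∨ over ∧)
= (¬e ∨ a) ∧ ¬b   (simplify)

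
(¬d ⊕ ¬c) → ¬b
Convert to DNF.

(d ∧ c) ∨ (¬c ∧ ¬d) ∨ ¬b

(¬d ⊕ ¬c) → ¬b
⇔ ¬(¬d ⊕ ¬c) ∨ ¬b   — eliminate →
⇔ ¬((¬d ∧ ¬¬c) ∨ (¬¬d ∧ ¬c)) ∨ ¬b   — expand ⊕
⇔ (¬(¬d ∧ ¬¬c) ∧ ¬(¬¬d ∧ ¬c)) ∨ ¬b   — De Morgan
⇔ ((¬¬d ∨ ¬¬¬c) ∧ ¬(¬¬d ∧ ¬c)) ∨ ¬b   — De Morgan
⇔ ((d ∨ ¬¬¬c) ∧ ¬(¬¬d ∧ ¬c)) ∨ ¬b   — double negation
⇔ ((d ∨ ¬c) ∧ ¬(¬¬d ∧ ¬c)) ∨ ¬b   — double negation
⇔ ((d ∨ ¬c) ∧ (¬¬¬d ∨ ¬¬c)) ∨ ¬b   — De Morgan
⇔ ((d ∨ ¬c) ∧ (¬d ∨ ¬¬c)) ∨ ¬b   — double negation
⇔ ((d ∨ ¬c) ∧ (¬d ∨ c)) ∨ ¬b   — double negation
⇔ (d ∧ ¬d) ∨ (d ∧ c) ∨ (¬c ∧ ¬d) ∨ (¬c ∧ c) ∨ ¬b   — distribute ∧ over ∨
⇔ (d ∧ c) ∨ (¬c ∧ ¬d) ∨ ¬b   — simplify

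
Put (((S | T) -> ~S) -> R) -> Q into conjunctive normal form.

(((S | T) -> ~S) -> R) -> Q
≡ ~(((S | T) -> ~S) -> R) | Q   (eliminate ->)
≡ ~(~((S | T) -> ~S) | R) | Q   (eliminate ->)
≡ ~(~(~(S | T) | ~S) | R) | Q   (eliminate ->)
≡ (~~(~(S | T) | ~S) & ~R) | Q   (De Morgan)
≡ ((~(S | T) | ~S) & ~R) | Q   (double negation)
≡ (((~S & ~T) | ~S) & ~R) | Q   (De Morgan)
≡ (~S | ~S | Q) & (~T | ~S | Q) & (~R | Q)   (distribute | over &)
≡ (~S | Q) & (~R | Q)   (simplify)

(~S | Q) & (~R | Q)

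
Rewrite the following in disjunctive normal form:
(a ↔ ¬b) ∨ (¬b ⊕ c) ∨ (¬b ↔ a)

(¬a ∧ b) ∨ (¬b ∧ a) ∨ (¬b ∧ ¬c) ∨ (b ∧ c)

(a ↔ ¬b) ∨ (¬b ⊕ c) ∨ (¬b ↔ a)
= ((a → ¬b) ∧ (¬b → a)) ∨ (¬b ⊕ c) ∨ (¬b ↔ a)   [eliminate ↔]
= ((¬a ∨ ¬b) ∧ (¬b → a)) ∨ (¬b ⊕ c) ∨ (¬b ↔ a)   [eliminate →]
= ((¬a ∨ ¬b) ∧ (¬¬b ∨ a)) ∨ (¬b ⊕ c) ∨ (¬b ↔ a)   [eliminate →]
= ((¬a ∨ ¬b) ∧ (¬¬b ∨ a)) ∨ (¬b ∧ ¬c) ∨ (¬¬b ∧ c) ∨ (¬b ↔ a)   [expand ⊕]
= ((¬a ∨ ¬b) ∧ (¬¬b ∨ a)) ∨ (¬b ∧ ¬c) ∨ (¬¬b ∧ c) ∨ ((¬b → a) ∧ (a → ¬b))   [eliminate ↔]
= ((¬a ∨ ¬b) ∧ (¬¬b ∨ a)) ∨ (¬b ∧ ¬c) ∨ (¬¬b ∧ c) ∨ ((¬¬b ∨ a) ∧ (a → ¬b))   [eliminate →]
= ((¬a ∨ ¬b) ∧ (¬¬b ∨ a)) ∨ (¬b ∧ ¬c) ∨ (¬¬b ∧ c) ∨ ((¬¬b ∨ a) ∧ (¬a ∨ ¬b))   [eliminate →]
= ((¬a ∨ ¬b) ∧ (b ∨ a)) ∨ (¬b ∧ ¬c) ∨ (¬¬b ∧ c) ∨ ((¬¬b ∨ a) ∧ (¬a ∨ ¬b))   [double negation]
= ((¬a ∨ ¬b) ∧ (b ∨ a)) ∨ (¬b ∧ ¬c) ∨ (b ∧ c) ∨ ((¬¬b ∨ a) ∧ (¬a ∨ ¬b))   [double negation]
= ((¬a ∨ ¬b) ∧ (b ∨ a)) ∨ (¬b ∧ ¬c) ∨ (b ∧ c) ∨ ((b ∨ a) ∧ (¬a ∨ ¬b))   [double negation]
= (¬a ∧ b) ∨ (¬a ∧ a) ∨ (¬b ∧ b) ∨ (¬b ∧ a) ∨ (¬b ∧ ¬c) ∨ (b ∧ c) ∨ (b ∧ ¬a) ∨ (b ∧ ¬b) ∨ (a ∧ ¬a) ∨ (a ∧ ¬b)   [distribute ∧ over ∨]
= (¬a ∧ b) ∨ (¬b ∧ a) ∨ (¬b ∧ ¬c) ∨ (b ∧ c)   [simplify]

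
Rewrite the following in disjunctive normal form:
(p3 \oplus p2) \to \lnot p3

(p3 \oplus p2) \to \lnot p3
≡ \lnot (p3 \oplus p2) \lor \lnot p3   (eliminate \to)
≡ \lnot ((p3 \land \lnot p2) \lor (\lnot p3 \land p2)) \lor \lnot p3   (expand \oplus)
≡ (\lnot (p3 \land \lnot p2) \land \lnot (\lnot p3 \land p2)) \lor \lnot p3   (De Morgan)
≡ ((\lnot p3 \lor \lnot \lnot p2) \land \lnot (\lnot p3 \land p2)) \lor \lnot p3   (De Morgan)
≡ ((\lnot p3 \lor p2) \land \lnot (\lnot p3 \land p2)) \lor \lnot p3   (double negation)
≡ ((\lnot p3 \lor p2) \land (\lnot \lnot p3 \lor \lnot p2)) \lor \lnot p3   (De Morgan)
≡ ((\lnot p3 \lor p2) \land (p3 \lor \lnot p2)) \lor \lnot p3   (double negation)
≡ (\lnot p3 \land p3) \lor (\lnot p3 \land \lnot p2) \lor (p2 \land p3) \lor (p2 \land \lnot p2) \lor \lnot p3   (distribute \land over \lor)
≡ (p2 \land p3) \lor \lnot p3   (simplify)

(p2 \land p3) \lor \lnot p3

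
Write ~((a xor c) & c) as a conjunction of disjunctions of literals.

~c | a

~((a xor c) & c)
≡ ~((a | c) & ~(a & c) & c)   — expand xor
≡ ~(a | c) | ~~(a & c) | ~c   — De Morgan
≡ (~a & ~c) | ~~(a & c) | ~c   — De Morgan
≡ (~a & ~c) | (a & c) | ~c   — double negation
≡ (~a | a | ~c) & (~a | c | ~c) & (~c | a | ~c) & (~c | c | ~c)   — distribute | over &
≡ ~c | a   — simplify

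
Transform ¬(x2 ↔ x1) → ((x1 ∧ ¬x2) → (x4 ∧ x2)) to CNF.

¬x1 ∨ x2

¬(x2 ↔ x1) → ((x1 ∧ ¬x2) → (x4 ∧ x2))
≡ ¬¬(x2 ↔ x1) ∨ ((x1 ∧ ¬x2) → (x4 ∧ x2))   [eliminate →]
≡ ¬¬((x2 → x1) ∧ (x1 → x2)) ∨ ((x1 ∧ ¬x2) → (x4 ∧ x2))   [eliminate ↔]
≡ ¬¬((¬x2 ∨ x1) ∧ (x1 → x2)) ∨ ((x1 ∧ ¬x2) → (x4 ∧ x2))   [eliminate →]
≡ ¬¬((¬x2 ∨ x1) ∧ (¬x1 ∨ x2)) ∨ ((x1 ∧ ¬x2) → (x4 ∧ x2))   [eliminate →]
≡ ¬¬((¬x2 ∨ x1) ∧ (¬x1 ∨ x2)) ∨ ¬(x1 ∧ ¬x2) ∨ (x4 ∧ x2)   [eliminate →]
≡ ((¬x2 ∨ x1) ∧ (¬x1 ∨ x2)) ∨ ¬(x1 ∧ ¬x2) ∨ (x4 ∧ x2)   [double negation]
≡ ((¬x2 ∨ x1) ∧ (¬x1 ∨ x2)) ∨ ¬x1 ∨ ¬¬x2 ∨ (x4 ∧ x2)   [De Morgan]
≡ ((¬x2 ∨ x1) ∧ (¬x1 ∨ x2)) ∨ ¬x1 ∨ x2 ∨ (x4 ∧ x2)   [double negation]
≡ (¬x2 ∨ x1 ∨ ¬x1 ∨ x2 ∨ x4) ∧ (¬x2 ∨ x1 ∨ ¬x1 ∨ x2 ∨ x2) ∧ (¬x1 ∨ x2 ∨ ¬x1 ∨ x2 ∨ x4) ∧ (¬x1 ∨ x2 ∨ ¬x1 ∨ x2 ∨ x2)   [distribute ∨ over ∧]
≡ ¬x1 ∨ x2   [simplify]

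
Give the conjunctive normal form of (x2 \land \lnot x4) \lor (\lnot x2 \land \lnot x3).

(x2 \land \lnot x4) \lor (\lnot x2 \land \lnot x3)
≡ (x2 \lor \lnot x2) \land (x2 \lor \lnot x3) \land (\lnot x4 \lor \lnot x2) \land (\lnot x4 \lor \lnot x3)   (distribute \lor over \land)
≡ (x2 \lor \lnot x3) \land (\lnot x4 \lor \lnot x2) \land (\lnot x4 \lor \lnot x3)   (simplify)

(x2 \lor \lnot x3) \land (\lnot x4 \lor \lnot x2) \land (\lnot x4 \lor \lnot x3)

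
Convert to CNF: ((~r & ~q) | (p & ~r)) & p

~r & p

((~r & ~q) | (p & ~r)) & p
= (~r | p) & (~r | ~r) & (~q | p) & (~q | ~r) & p   [distribute | over &]
= ~r & p   [simplify]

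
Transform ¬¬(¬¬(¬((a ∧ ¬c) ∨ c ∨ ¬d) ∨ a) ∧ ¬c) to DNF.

¬¬(¬¬(¬((a ∧ ¬c) ∨ c ∨ ¬d) ∨ a) ∧ ¬c)
≡ ¬¬(¬((a ∧ ¬c) ∨ c ∨ ¬d) ∨ a) ∧ ¬c   [double negation]
≡ (¬((a ∧ ¬c) ∨ c ∨ ¬d) ∨ a) ∧ ¬c   [double negation]
≡ ((¬(a ∧ ¬c) ∧ ¬c ∧ ¬¬d) ∨ a) ∧ ¬c   [De Morgan]
≡ (((¬a ∨ ¬¬c) ∧ ¬c ∧ ¬¬d) ∨ a) ∧ ¬c   [De Morgan]
≡ (((¬a ∨ c) ∧ ¬c ∧ ¬¬d) ∨ a) ∧ ¬c   [double negation]
≡ (((¬a ∨ c) ∧ ¬c ∧ d) ∨ a) ∧ ¬c   [double negation]
≡ (¬a ∧ ¬c ∧ d ∧ ¬c) ∨ (c ∧ ¬c ∧ d ∧ ¬c) ∨ (a ∧ ¬c)   [distribute ∧ over ∨]
≡ (¬a ∧ ¬c ∧ d) ∨ (a ∧ ¬c)   [simplify]

(¬a ∧ ¬c ∧ d) ∨ (a ∧ ¬c)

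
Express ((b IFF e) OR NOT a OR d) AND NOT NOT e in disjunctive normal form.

(e AND b) OR (NOT a AND e) OR (d AND e)

((b IFF e) OR NOT a OR d) AND NOT NOT e
= (((b IMPLIES e) AND (e IMPLIES b)) OR NOT a OR d) AND NOT NOT e   (eliminate IFF)
= (((NOT b OR e) AND (e IMPLIES b)) OR NOT a OR d) AND NOT NOT e   (eliminate IMPLIES)
= (((NOT b OR e) AND (NOT e OR b)) OR NOT a OR d) AND NOT NOT e   (eliminate IMPLIES)
= (((NOT b OR e) AND (NOT e OR b)) OR NOT a OR d) AND e   (double negation)
= (NOT b AND NOT e AND e) OR (NOT b AND b AND e) OR (e AND NOT e AND e) OR (e AND b AND e) OR (NOT a AND e) OR (d AND e)   (distribute AND over OR)
= (e AND b) OR (NOT a AND e) OR (d AND e)   (simplify)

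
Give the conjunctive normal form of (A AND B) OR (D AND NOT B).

(A AND B) OR (D AND NOT B)
= (A OR D) AND (A OR NOT B) AND (B OR D) AND (B OR NOT B)   — distribute OR over AND
= (A OR D) AND (A OR NOT B) AND (B OR D)   — simplify

(A OR D) AND (A OR NOT B) AND (B OR D)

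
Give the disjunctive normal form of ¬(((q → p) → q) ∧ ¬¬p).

¬(((q → p) → q) ∧ ¬¬p)
= ¬((¬(q → p) ∨ q) ∧ ¬¬p)   [eliminate →]
= ¬((¬(¬q ∨ p) ∨ q) ∧ ¬¬p)   [eliminate →]
= ¬(¬(¬q ∨ p) ∨ q) ∨ ¬¬¬p   [De Morgan]
= ¬¬(¬q ∨ p) ∧ ¬q ∨ ¬¬¬p   [De Morgan]
= (¬q ∨ p) ∧ ¬q ∨ ¬¬¬p   [double negation]
= (¬q ∨ p) ∧ ¬q ∨ ¬p   [double negation]
= ¬q ∧ ¬q ∨ p ∧ ¬q ∨ ¬p   [distribute ∧ over ∨]
= ¬q ∨ ¬p   [simplify]

¬q ∨ ¬p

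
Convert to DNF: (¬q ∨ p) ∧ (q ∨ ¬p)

(¬q ∧ ¬p) ∨ (p ∧ q)

(¬q ∨ p) ∧ (q ∨ ¬p)
⇔ (¬q ∧ q) ∨ (¬q ∧ ¬p) ∨ (p ∧ q) ∨ (p ∧ ¬p)   — distribute ∧ over ∨
⇔ (¬q ∧ ¬p) ∨ (p ∧ q)   — simplify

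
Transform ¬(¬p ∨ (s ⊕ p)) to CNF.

p ∧ (¬p ∨ s)

¬(¬p ∨ (s ⊕ p))
≡ ¬(¬p ∨ ((s ∨ p) ∧ ¬(s ∧ p)))   — expand ⊕
≡ ¬¬p ∧ ¬((s ∨ p) ∧ ¬(s ∧ p))   — De Morgan
≡ p ∧ ¬((s ∨ p) ∧ ¬(s ∧ p))   — double negation
≡ p ∧ (¬(s ∨ p) ∨ ¬¬(s ∧ p))   — De Morgan
≡ p ∧ ((¬s ∧ ¬p) ∨ ¬¬(s ∧ p))   — De Morgan
≡ p ∧ ((¬s ∧ ¬p) ∨ (s ∧ p))   — double negation
≡ p ∧ (¬s ∨ s) ∧ (¬s ∨ p) ∧ (¬p ∨ s) ∧ (¬p ∨ p)   — distribute ∨ over ∧
≡ p ∧ (¬p ∨ s)   — simplify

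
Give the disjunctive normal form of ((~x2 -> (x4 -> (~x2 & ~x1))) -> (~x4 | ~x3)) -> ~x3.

(x2 & x4 & x3) | (~x2 & ~x1 & x4 & x3) | ~x3

((~x2 -> (x4 -> (~x2 & ~x1))) -> (~x4 | ~x3)) -> ~x3
≡ ~((~x2 -> (x4 -> (~x2 & ~x1))) -> (~x4 | ~x3)) | ~x3   (eliminate ->)
≡ ~(~(~x2 -> (x4 -> (~x2 & ~x1))) | ~x4 | ~x3) | ~x3   (eliminate ->)
≡ ~(~(~~x2 | (x4 -> (~x2 & ~x1))) | ~x4 | ~x3) | ~x3   (eliminate ->)
≡ ~(~(~~x2 | ~x4 | (~x2 & ~x1)) | ~x4 | ~x3) | ~x3   (eliminate ->)
≡ (~~(~~x2 | ~x4 | (~x2 & ~x1)) & ~~x4 & ~~x3) | ~x3   (De Morgan)
≡ ((~~x2 | ~x4 | (~x2 & ~x1)) & ~~x4 & ~~x3) | ~x3   (double negation)
≡ ((x2 | ~x4 | (~x2 & ~x1)) & ~~x4 & ~~x3) | ~x3   (double negation)
≡ ((x2 | ~x4 | (~x2 & ~x1)) & x4 & ~~x3) | ~x3   (double negation)
≡ ((x2 | ~x4 | (~x2 & ~x1)) & x4 & x3) | ~x3   (double negation)
≡ (x2 & x4 & x3) | (~x4 & x4 & x3) | (~x2 & ~x1 & x4 & x3) | ~x3   (distribute & over |)
≡ (x2 & x4 & x3) | (~x2 & ~x1 & x4 & x3) | ~x3   (simplify)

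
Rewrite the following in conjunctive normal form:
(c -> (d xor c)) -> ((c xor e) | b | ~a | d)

(c | e | b | ~a | d) & (~c | d | ~e | b | ~a)

(c -> (d xor c)) -> ((c xor e) | b | ~a | d)
≡ ~(c -> (d xor c)) | (c xor e) | b | ~a | d   (eliminate ->)
≡ ~(~c | (d xor c)) | (c xor e) | b | ~a | d   (eliminate ->)
≡ ~(~c | ((d | c) & ~(d & c))) | (c xor e) | b | ~a | d   (expand xor)
≡ ~(~c | ((d | c) & ~(d & c))) | ((c | e) & ~(c & e)) | b | ~a | d   (expand xor)
≡ (~~c & ~((d | c) & ~(d & c))) | ((c | e) & ~(c & e)) | b | ~a | d   (De Morgan)
≡ (c & ~((d | c) & ~(d & c))) | ((c | e) & ~(c & e)) | b | ~a | d   (double negation)
≡ (c & (~(d | c) | ~~(d & c))) | ((c | e) & ~(c & e)) | b | ~a | d   (De Morgan)
≡ (c & ((~d & ~c) | ~~(d & c))) | ((c | e) & ~(c & e)) | b | ~a | d   (De Morgan)
≡ (c & ((~d & ~c) | (d & c))) | ((c | e) & ~(c & e)) | b | ~a | d   (double negation)
≡ (c & ((~d & ~c) | (d & c))) | ((c | e) & (~c | ~e)) | b | ~a | d   (De Morgan)
≡ (c | c | e | b | ~a | d) & (c | ~c | ~e | b | ~a | d) & (~d | d | c | e | b | ~a | d) & (~d | d | ~c | ~e | b | ~a | d) & (~d | c | c | e | b | ~a | d) & (~d | c | ~c | ~e | b | ~a | d) & (~c | d | c | e | b | ~a | d) & (~c | d | ~c | ~e | b | ~a | d) & (~c | c | c | e | b | ~a | d) & (~c | c | ~c | ~e | b | ~a | d)   (distribute | over &)
≡ (c | e | b | ~a | d) & (~c | d | ~e | b | ~a)   (simplify)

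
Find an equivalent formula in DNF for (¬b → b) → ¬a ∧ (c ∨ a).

¬b ∨ ¬a ∧ c

(¬b → b) → ¬a ∧ (c ∨ a)
≡ ¬(¬b → b) ∨ ¬a ∧ (c ∨ a)
≡ ¬(¬¬b ∨ b) ∨ ¬a ∧ (c ∨ a)
≡ ¬¬¬b ∧ ¬b ∨ ¬a ∧ (c ∨ a)
≡ ¬b ∧ ¬b ∨ ¬a ∧ (c ∨ a)
≡ ¬b ∧ ¬b ∨ ¬a ∧ c ∨ ¬a ∧ a
≡ ¬b ∨ ¬a ∧ c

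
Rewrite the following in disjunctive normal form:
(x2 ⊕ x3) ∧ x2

(x2 ⊕ x3) ∧ x2
⇔ ((x2 ∧ ¬x3) ∨ (¬x2 ∧ x3)) ∧ x2   (expand ⊕)
⇔ (x2 ∧ ¬x3 ∧ x2) ∨ (¬x2 ∧ x3 ∧ x2)   (distribute ∧ over ∨)
⇔ x2 ∧ ¬x3   (simplify)

x2 ∧ ¬x3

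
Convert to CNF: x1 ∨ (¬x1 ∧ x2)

x1 ∨ x2

x1 ∨ (¬x1 ∧ x2)
≡ (x1 ∨ ¬x1) ∧ (x1 ∨ x2)
≡ x1 ∨ x2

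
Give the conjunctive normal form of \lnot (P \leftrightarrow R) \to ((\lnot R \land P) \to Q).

\lnot P \lor R \lor Q

\lnot (P \leftrightarrow R) \to ((\lnot R \land P) \to Q)
≡ \lnot \lnot (P \leftrightarrow R) \lor ((\lnot R \land P) \to Q)   (eliminate \to)
≡ \lnot \lnot ((P \to R) \land (R \to P)) \lor ((\lnot R \land P) \to Q)   (eliminate \leftrightarrow)
≡ \lnot \lnot ((\lnot P \lor R) \land (R \to P)) \lor ((\lnot R \land P) \to Q)   (eliminate \to)
≡ \lnot \lnot ((\lnot P \lor R) \land (\lnot R \lor P)) \lor ((\lnot R \land P) \to Q)   (eliminate \to)
≡ \lnot \lnot ((\lnot P \lor R) \land (\lnot R \lor P)) \lor \lnot (\lnot R \land P) \lor Q   (eliminate \to)
≡ ((\lnot P \lor R) \land (\lnot R \lor P)) \lor \lnot (\lnot R \land P) \lor Q   (double negation)
≡ ((\lnot P \lor R) \land (\lnot R \lor P)) \lor \lnot \lnot R \lor \lnot P \lor Q   (De Morgan)
≡ ((\lnot P \lor R) \land (\lnot R \lor P)) \lor R \lor \lnot P \lor Q   (double negation)
≡ (\lnot P \lor R \lor R \lor \lnot P \lor Q) \land (\lnot R \lor P \lor R \lor \lnot P \lor Q)   (distribute \lor over \land)
≡ \lnot P \lor R \lor Q   (simplify)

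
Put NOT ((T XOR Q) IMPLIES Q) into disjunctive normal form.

NOT ((T XOR Q) IMPLIES Q)
⇔ NOT (NOT (T XOR Q) OR Q)   [eliminate IMPLIES]
⇔ NOT (NOT ((T AND NOT Q) OR (NOT T AND Q)) OR Q)   [expand XOR]
⇔ NOT NOT ((T AND NOT Q) OR (NOT T AND Q)) AND NOT Q   [De Morgan]
⇔ ((T AND NOT Q) OR (NOT T AND Q)) AND NOT Q   [double negation]
⇔ (T AND NOT Q AND NOT Q) OR (NOT T AND Q AND NOT Q)   [distribute AND over OR]
⇔ T AND NOT Q   [simplify]

T AND NOT Q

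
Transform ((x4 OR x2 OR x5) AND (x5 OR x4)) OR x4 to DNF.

((x4 OR x2 OR x5) AND (x5 OR x4)) OR x4
≡ (x4 AND x5) OR (x4 AND x4) OR (x2 AND x5) OR (x2 AND x4) OR (x5 AND x5) OR (x5 AND x4) OR x4   [distribute AND over OR]
≡ x4 OR x5   [simplify]

x4 OR x5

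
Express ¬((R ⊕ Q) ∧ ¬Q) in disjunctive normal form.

¬R ∧ ¬Q ∨ Q

¬((R ⊕ Q) ∧ ¬Q)
≡ ¬((R ∧ ¬Q ∨ ¬R ∧ Q) ∧ ¬Q)   [expand ⊕]
≡ ¬(R ∧ ¬Q ∨ ¬R ∧ Q) ∨ ¬¬Q   [De Morgan]
≡ ¬(R ∧ ¬Q) ∧ ¬(¬R ∧ Q) ∨ ¬¬Q   [De Morgan]
≡ (¬R ∨ ¬¬Q) ∧ ¬(¬R ∧ Q) ∨ ¬¬Q   [De Morgan]
≡ (¬R ∨ Q) ∧ ¬(¬R ∧ Q) ∨ ¬¬Q   [double negation]
≡ (¬R ∨ Q) ∧ (¬¬R ∨ ¬Q) ∨ ¬¬Q   [De Morgan]
≡ (¬R ∨ Q) ∧ (R ∨ ¬Q) ∨ ¬¬Q   [double negation]
≡ (¬R ∨ Q) ∧ (R ∨ ¬Q) ∨ Q   [double negation]
≡ ¬R ∧ R ∨ ¬R ∧ ¬Q ∨ Q ∧ R ∨ Q ∧ ¬Q ∨ Q   [distribute ∧ over ∨]
≡ ¬R ∧ ¬Q ∨ Q   [simplify]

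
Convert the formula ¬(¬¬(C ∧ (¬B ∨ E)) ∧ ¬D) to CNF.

(¬C ∨ B ∨ D) ∧ (¬C ∨ ¬E ∨ D)

¬(¬¬(C ∧ (¬B ∨ E)) ∧ ¬D)
≡ ¬¬¬(C ∧ (¬B ∨ E)) ∨ ¬¬D   [De Morgan]
≡ ¬(C ∧ (¬B ∨ E)) ∨ ¬¬D   [double negation]
≡ ¬C ∨ ¬(¬B ∨ E) ∨ ¬¬D   [De Morgan]
≡ ¬C ∨ (¬¬B ∧ ¬E) ∨ ¬¬D   [De Morgan]
≡ ¬C ∨ (B ∧ ¬E) ∨ ¬¬D   [double negation]
≡ ¬C ∨ (B ∧ ¬E) ∨ D   [double negation]
≡ (¬C ∨ B ∨ D) ∧ (¬C ∨ ¬E ∨ D)   [distribute ∨ over ∧]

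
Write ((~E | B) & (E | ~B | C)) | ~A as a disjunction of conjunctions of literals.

((~E | B) & (E | ~B | C)) | ~A
⇔ (~E & E) | (~E & ~B) | (~E & C) | (B & E) | (B & ~B) | (B & C) | ~A   (distribute & over |)
⇔ (~E & ~B) | (~E & C) | (B & E) | (B & C) | ~A   (simplify)

(~E & ~B) | (~E & C) | (B & E) | (B & C) | ~A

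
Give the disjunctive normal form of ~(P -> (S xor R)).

(P & ~S & ~R) | (P & R & S)

~(P -> (S xor R))
= ~(~P | (S xor R))   [eliminate ->]
= ~(~P | (S & ~R) | (~S & R))   [expand xor]
= ~~P & ~(S & ~R) & ~(~S & R)   [De Morgan]
= P & ~(S & ~R) & ~(~S & R)   [double negation]
= P & (~S | ~~R) & ~(~S & R)   [De Morgan]
= P & (~S | R) & ~(~S & R)   [double negation]
= P & (~S | R) & (~~S | ~R)   [De Morgan]
= P & (~S | R) & (S | ~R)   [double negation]
= (P & ~S & S) | (P & ~S & ~R) | (P & R & S) | (P & R & ~R)   [distribute & over |]
= (P & ~S & ~R) | (P & R & S)   [simplify]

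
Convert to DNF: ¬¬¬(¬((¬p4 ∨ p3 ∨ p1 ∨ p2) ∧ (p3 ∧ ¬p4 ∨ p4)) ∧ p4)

¬¬¬(¬((¬p4 ∨ p3 ∨ p1 ∨ p2) ∧ (p3 ∧ ¬p4 ∨ p4)) ∧ p4)
= ¬(¬((¬p4 ∨ p3 ∨ p1 ∨ p2) ∧ (p3 ∧ ¬p4 ∨ p4)) ∧ p4)   [double negation]
= ¬¬((¬p4 ∨ p3 ∨ p1 ∨ p2) ∧ (p3 ∧ ¬p4 ∨ p4)) ∨ ¬p4   [De Morgan]
= (¬p4 ∨ p3 ∨ p1 ∨ p2) ∧ (p3 ∧ ¬p4 ∨ p4) ∨ ¬p4   [double negation]
= ¬p4 ∧ p3 ∧ ¬p4 ∨ ¬p4 ∧ p4 ∨ p3 ∧ p3 ∧ ¬p4 ∨ p3 ∧ p4 ∨ p1 ∧ p3 ∧ ¬p4 ∨ p1 ∧ p4 ∨ p2 ∧ p3 ∧ ¬p4 ∨ p2 ∧ p4 ∨ ¬p4   [distribute ∧ over ∨]
= p3 ∧ p4 ∨ p1 ∧ p4 ∨ p2 ∧ p4 ∨ ¬p4   [simplify]

p3 ∧ p4 ∨ p1 ∧ p4 ∨ p2 ∧ p4 ∨ ¬p4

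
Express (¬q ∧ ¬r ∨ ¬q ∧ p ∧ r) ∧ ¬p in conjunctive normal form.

¬q ∧ (¬r ∨ p) ∧ ¬p

(¬q ∧ ¬r ∨ ¬q ∧ p ∧ r) ∧ ¬p
⇔ (¬q ∨ ¬q) ∧ (¬q ∨ p) ∧ (¬q ∨ r) ∧ (¬r ∨ ¬q) ∧ (¬r ∨ p) ∧ (¬r ∨ r) ∧ ¬p   [distribute ∨ over ∧]
⇔ ¬q ∧ (¬r ∨ p) ∧ ¬p   [simplify]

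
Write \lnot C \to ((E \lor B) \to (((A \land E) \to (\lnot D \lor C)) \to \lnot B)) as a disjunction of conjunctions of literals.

\lnot C \to ((E \lor B) \to (((A \land E) \to (\lnot D \lor C)) \to \lnot B))
≡ \lnot \lnot C \lor ((E \lor B) \to (((A \land E) \to (\lnot D \lor C)) \to \lnot B))   [eliminate \to]
≡ \lnot \lnot C \lor \lnot (E \lor B) \lor (((A \land E) \to (\lnot D \lor C)) \to \lnot B)   [eliminate \to]
≡ \lnot \lnot C \lor \lnot (E \lor B) \lor \lnot ((A \land E) \to (\lnot D \lor C)) \lor \lnot B   [eliminate \to]
≡ \lnot \lnot C \lor \lnot (E \lor B) \lor \lnot (\lnot (A \land E) \lor \lnot D \lor C) \lor \lnot B   [eliminate \to]
≡ C \lor \lnot (E \lor B) \lor \lnot (\lnot (A \land E) \lor \lnot D \lor C) \lor \lnot B   [double negation]
≡ C \lor (\lnot E \land \lnot B) \lor \lnot (\lnot (A \land E) \lor \lnot D \lor C) \lor \lnot B   [De Morgan]
≡ C \lor (\lnot E \land \lnot B) \lor (\lnot \lnot (A \land E) \land \lnot \lnot D \land \lnot C) \lor \lnot B   [De Morgan]
≡ C \lor (\lnot E \land \lnot B) \lor (A \land E \land \lnot \lnot D \land \lnot C) \lor \lnot B   [double negation]
≡ C \lor (\lnot E \land \lnot B) \lor (A \land E \land D \land \lnot C) \lor \lnot B   [double negation]
≡ C \lor (A \land E \land D \land \lnot C) \lor \lnot B   [simplify]

C \lor (A \land E \land D \land \lnot C) \lor \lnot B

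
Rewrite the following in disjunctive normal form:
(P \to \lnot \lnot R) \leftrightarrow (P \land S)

(P \to \lnot \lnot R) \leftrightarrow (P \land S)
⇔ ((P \to \lnot \lnot R) \to (P \land S)) \land ((P \land S) \to (P \to \lnot \lnot R))   [eliminate \leftrightarrow]
⇔ (\lnot (P \to \lnot \lnot R) \lor (P \land S)) \land ((P \land S) \to (P \to \lnot \lnot R))   [eliminate \to]
⇔ (\lnot (\lnot P \lor \lnot \lnot R) \lor (P \land S)) \land ((P \land S) \to (P \to \lnot \lnot R))   [eliminate \to]
⇔ (\lnot (\lnot P \lor \lnot \lnot R) \lor (P \land S)) \land (\lnot (P \land S) \lor (P \to \lnot \lnot R))   [eliminate \to]
⇔ (\lnot (\lnot P \lor \lnot \lnot R) \lor (P \land S)) \land (\lnot (P \land S) \lor \lnot P \lor \lnot \lnot R)   [eliminate \to]
⇔ ((\lnot \lnot P \land \lnot \lnot \lnot R) \lor (P \land S)) \land (\lnot (P \land S) \lor \lnot P \lor \lnot \lnot R)   [De Morgan]
⇔ ((P \land \lnot \lnot \lnot R) \lor (P \land S)) \land (\lnot (P \land S) \lor \lnot P \lor \lnot \lnot R)   [double negation]
⇔ ((P \land \lnot R) \lor (P \land S)) \land (\lnot (P \land S) \lor \lnot P \lor \lnot \lnot R)   [double negation]
⇔ ((P \land \lnot R) \lor (P \land S)) \land (\lnot P \lor \lnot S \lor \lnot P \lor \lnot \lnot R)   [De Morgan]
⇔ ((P \land \lnot R) \lor (P \land S)) \land (\lnot P \lor \lnot S \lor \lnot P \lor R)   [double negation]
⇔ (P \land \lnot R \land \lnot P) \lor (P \land \lnot R \land \lnot S) \lor (P \land \lnot R \land \lnot P) \lor (P \land \lnot R \land R) \lor (P \land S \land \lnot P) \lor (P \land S \land \lnot S) \lor (P \land S \land \lnot P) \lor (P \land S \land R)   [distribute \land over \lor]
⇔ (P \land \lnot R \land \lnot S) \lor (P \land S \land R)   [simplify]

(P \land \lnot R \land \lnot S) \lor (P \land S \land R)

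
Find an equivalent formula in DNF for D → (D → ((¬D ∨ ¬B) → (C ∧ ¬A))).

¬D ∨ (D ∧ B) ∨ (C ∧ ¬A)

D → (D → ((¬D ∨ ¬B) → (C ∧ ¬A)))
≡ ¬D ∨ (D → ((¬D ∨ ¬B) → (C ∧ ¬A)))   — eliminate →
≡ ¬D ∨ ¬D ∨ ((¬D ∨ ¬B) → (C ∧ ¬A))   — eliminate →
≡ ¬D ∨ ¬D ∨ ¬(¬D ∨ ¬B) ∨ (C ∧ ¬A)   — eliminate →
≡ ¬D ∨ ¬D ∨ (¬¬D ∧ ¬¬B) ∨ (C ∧ ¬A)   — De Morgan
≡ ¬D ∨ ¬D ∨ (D ∧ ¬¬B) ∨ (C ∧ ¬A)   — double negation
≡ ¬D ∨ ¬D ∨ (D ∧ B) ∨ (C ∧ ¬A)   — double negation
≡ ¬D ∨ (D ∧ B) ∨ (C ∧ ¬A)   — simplify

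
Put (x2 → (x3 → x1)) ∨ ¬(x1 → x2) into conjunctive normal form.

¬x2 ∨ ¬x3 ∨ x1

(x2 → (x3 → x1)) ∨ ¬(x1 → x2)
= ¬x2 ∨ (x3 → x1) ∨ ¬(x1 → x2)
= ¬x2 ∨ ¬x3 ∨ x1 ∨ ¬(x1 → x2)
= ¬x2 ∨ ¬x3 ∨ x1 ∨ ¬(¬x1 ∨ x2)
= ¬x2 ∨ ¬x3 ∨ x1 ∨ (¬¬x1 ∧ ¬x2)
= ¬x2 ∨ ¬x3 ∨ x1 ∨ (x1 ∧ ¬x2)
= (¬x2 ∨ ¬x3 ∨ x1 ∨ x1) ∧ (¬x2 ∨ ¬x3 ∨ x1 ∨ ¬x2)
= ¬x2 ∨ ¬x3 ∨ x1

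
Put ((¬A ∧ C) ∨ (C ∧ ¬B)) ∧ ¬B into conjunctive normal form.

C ∧ ¬B

((¬A ∧ C) ∨ (C ∧ ¬B)) ∧ ¬B
= (¬A ∨ C) ∧ (¬A ∨ ¬B) ∧ (C ∨ C) ∧ (C ∨ ¬B) ∧ ¬B   — distribute ∨ over ∧
= C ∧ ¬B   — simplify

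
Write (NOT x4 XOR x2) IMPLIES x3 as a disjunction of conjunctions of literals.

(NOT x4 XOR x2) IMPLIES x3
⇔ NOT (NOT x4 XOR x2) OR x3   [eliminate IMPLIES]
⇔ NOT ((NOT x4 AND NOT x2) OR (NOT NOT x4 AND x2)) OR x3   [expand XOR]
⇔ (NOT (NOT x4 AND NOT x2) AND NOT (NOT NOT x4 AND x2)) OR x3   [De Morgan]
⇔ ((NOT NOT x4 OR NOT NOT x2) AND NOT (NOT NOT x4 AND x2)) OR x3   [De Morgan]
⇔ ((x4 OR NOT NOT x2) AND NOT (NOT NOT x4 AND x2)) OR x3   [double negation]
⇔ ((x4 OR x2) AND NOT (NOT NOT x4 AND x2)) OR x3   [double negation]
⇔ ((x4 OR x2) AND (NOT NOT NOT x4 OR NOT x2)) OR x3   [De Morgan]
⇔ ((x4 OR x2) AND (NOT x4 OR NOT x2)) OR x3   [double negation]
⇔ (x4 AND NOT x4) OR (x4 AND NOT x2) OR (x2 AND NOT x4) OR (x2 AND NOT x2) OR x3   [distribute AND over OR]
⇔ (x4 AND NOT x2) OR (x2 AND NOT x4) OR x3   [simplify]

(x4 AND NOT x2) OR (x2 AND NOT x4) OR x3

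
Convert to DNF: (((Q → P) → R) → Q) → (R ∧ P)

(R ∧ ¬Q) ∨ (R ∧ P)

(((Q → P) → R) → Q) → (R ∧ P)
⇔ ¬(((Q → P) → R) → Q) ∨ (R ∧ P)   — eliminate →
⇔ ¬(¬((Q → P) → R) ∨ Q) ∨ (R ∧ P)   — eliminate →
⇔ ¬(¬(¬(Q → P) ∨ R) ∨ Q) ∨ (R ∧ P)   — eliminate →
⇔ ¬(¬(¬(¬Q ∨ P) ∨ R) ∨ Q) ∨ (R ∧ P)   — eliminate →
⇔ (¬¬(¬(¬Q ∨ P) ∨ R) ∧ ¬Q) ∨ (R ∧ P)   — De Morgan
⇔ ((¬(¬Q ∨ P) ∨ R) ∧ ¬Q) ∨ (R ∧ P)   — double negation
⇔ (((¬¬Q ∧ ¬P) ∨ R) ∧ ¬Q) ∨ (R ∧ P)   — De Morgan
⇔ (((Q ∧ ¬P) ∨ R) ∧ ¬Q) ∨ (R ∧ P)   — double negation
⇔ (Q ∧ ¬P ∧ ¬Q) ∨ (R ∧ ¬Q) ∨ (R ∧ P)   — distribute ∧ over ∨
⇔ (R ∧ ¬Q) ∨ (R ∧ P)   — simplify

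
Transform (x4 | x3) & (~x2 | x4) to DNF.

x4 | (x3 & ~x2)

(x4 | x3) & (~x2 | x4)
≡ (x4 & ~x2) | (x4 & x4) | (x3 & ~x2) | (x3 & x4)   [distribute & over |]
≡ x4 | (x3 & ~x2)   [simplify]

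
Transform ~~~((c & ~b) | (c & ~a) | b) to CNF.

~~~((c & ~b) | (c & ~a) | b)
⇔ ~((c & ~b) | (c & ~a) | b)   [double negation]
⇔ ~(c & ~b) & ~(c & ~a) & ~b   [De Morgan]
⇔ (~c | ~~b) & ~(c & ~a) & ~b   [De Morgan]
⇔ (~c | b) & ~(c & ~a) & ~b   [double negation]
⇔ (~c | b) & (~c | ~~a) & ~b   [De Morgan]
⇔ (~c | b) & (~c | a) & ~b   [double negation]

(~c | b) & (~c | a) & ~b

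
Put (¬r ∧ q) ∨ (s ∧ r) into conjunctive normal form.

(¬r ∨ s) ∧ (q ∨ s) ∧ (q ∨ r)

(¬r ∧ q) ∨ (s ∧ r)
= (¬r ∨ s) ∧ (¬r ∨ r) ∧ (q ∨ s) ∧ (q ∨ r)   (distribute ∨ over ∧)
= (¬r ∨ s) ∧ (q ∨ s) ∧ (q ∨ r)   (simplify)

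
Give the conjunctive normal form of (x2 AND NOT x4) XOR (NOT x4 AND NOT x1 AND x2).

x2 AND NOT x4 AND (NOT x2 OR x4 OR x1)

(x2 AND NOT x4) XOR (NOT x4 AND NOT x1 AND x2)
≡ ((x2 AND NOT x4) OR (NOT x4 AND NOT x1 AND x2)) AND NOT (x2 AND NOT x4 AND NOT x4 AND NOT x1 AND x2)
≡ ((x2 AND NOT x4) OR (NOT x4 AND NOT x1 AND x2)) AND (NOT x2 OR NOT NOT x4 OR NOT NOT x4 OR NOT NOT x1 OR NOT x2)
≡ ((x2 AND NOT x4) OR (NOT x4 AND NOT x1 AND x2)) AND (NOT x2 OR x4 OR NOT NOT x4 OR NOT NOT x1 OR NOT x2)
≡ ((x2 AND NOT x4) OR (NOT x4 AND NOT x1 AND x2)) AND (NOT x2 OR x4 OR x4 OR NOT NOT x1 OR NOT x2)
≡ ((x2 AND NOT x4) OR (NOT x4 AND NOT x1 AND x2)) AND (NOT x2 OR x4 OR x4 OR x1 OR NOT x2)
≡ (x2 OR NOT x4) AND (x2 OR NOT x1) AND (x2 OR x2) AND (NOT x4 OR NOT x4) AND (NOT x4 OR NOT x1) AND (NOT x4 OR x2) AND (NOT x2 OR x4 OR x4 OR x1 OR NOT x2)
≡ x2 AND NOT x4 AND (NOT x2 OR x4 OR x1)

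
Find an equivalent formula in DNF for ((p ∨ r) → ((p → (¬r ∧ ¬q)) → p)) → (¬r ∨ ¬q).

((p ∨ r) → ((p → (¬r ∧ ¬q)) → p)) → (¬r ∨ ¬q)
⇔ ¬((p ∨ r) → ((p → (¬r ∧ ¬q)) → p)) ∨ ¬r ∨ ¬q   (eliminate →)
⇔ ¬(¬(p ∨ r) ∨ ((p → (¬r ∧ ¬q)) → p)) ∨ ¬r ∨ ¬q   (eliminate →)
⇔ ¬(¬(p ∨ r) ∨ ¬(p → (¬r ∧ ¬q)) ∨ p) ∨ ¬r ∨ ¬q   (eliminate →)
⇔ ¬(¬(p ∨ r) ∨ ¬(¬p ∨ (¬r ∧ ¬q)) ∨ p) ∨ ¬r ∨ ¬q   (eliminate →)
⇔ (¬¬(p ∨ r) ∧ ¬¬(¬p ∨ (¬r ∧ ¬q)) ∧ ¬p) ∨ ¬r ∨ ¬q   (De Morgan)
⇔ ((p ∨ r) ∧ ¬¬(¬p ∨ (¬r ∧ ¬q)) ∧ ¬p) ∨ ¬r ∨ ¬q   (double negation)
⇔ ((p ∨ r) ∧ (¬p ∨ (¬r ∧ ¬q)) ∧ ¬p) ∨ ¬r ∨ ¬q   (double negation)
⇔ (p ∧ ¬p ∧ ¬p) ∨ (p ∧ ¬r ∧ ¬q ∧ ¬p) ∨ (r ∧ ¬p ∧ ¬p) ∨ (r ∧ ¬r ∧ ¬q ∧ ¬p) ∨ ¬r ∨ ¬q   (distribute ∧ over ∨)
⇔ (r ∧ ¬p) ∨ ¬r ∨ ¬q   (simplify)

(r ∧ ¬p) ∨ ¬r ∨ ¬q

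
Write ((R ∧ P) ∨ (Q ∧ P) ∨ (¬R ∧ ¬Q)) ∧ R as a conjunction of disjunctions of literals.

(P ∨ ¬R) ∧ (P ∨ ¬Q) ∧ R

((R ∧ P) ∨ (Q ∧ P) ∨ (¬R ∧ ¬Q)) ∧ R
= (R ∨ Q ∨ ¬R) ∧ (R ∨ Q ∨ ¬Q) ∧ (R ∨ P ∨ ¬R) ∧ (R ∨ P ∨ ¬Q) ∧ (P ∨ Q ∨ ¬R) ∧ (P ∨ Q ∨ ¬Q) ∧ (P ∨ P ∨ ¬R) ∧ (P ∨ P ∨ ¬Q) ∧ R   [distribute ∨ over ∧]
= (P ∨ ¬R) ∧ (P ∨ ¬Q) ∧ R   [simplify]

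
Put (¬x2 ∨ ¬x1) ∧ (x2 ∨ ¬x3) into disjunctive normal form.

(¬x2 ∧ ¬x3) ∨ (¬x1 ∧ x2) ∨ (¬x1 ∧ ¬x3)

(¬x2 ∨ ¬x1) ∧ (x2 ∨ ¬x3)
⇔ (¬x2 ∧ x2) ∨ (¬x2 ∧ ¬x3) ∨ (¬x1 ∧ x2) ∨ (¬x1 ∧ ¬x3)   [distribute ∧ over ∨]
⇔ (¬x2 ∧ ¬x3) ∨ (¬x1 ∧ x2) ∨ (¬x1 ∧ ¬x3)   [simplify]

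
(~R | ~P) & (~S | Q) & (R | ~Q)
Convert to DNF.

(~R | ~P) & (~S | Q) & (R | ~Q)
= (~R & ~S & R) | (~R & ~S & ~Q) | (~R & Q & R) | (~R & Q & ~Q) | (~P & ~S & R) | (~P & ~S & ~Q) | (~P & Q & R) | (~P & Q & ~Q)   — distribute & over |
= (~R & ~S & ~Q) | (~P & ~S & R) | (~P & ~S & ~Q) | (~P & Q & R)   — simplify

(~R & ~S & ~Q) | (~P & ~S & R) | (~P & ~S & ~Q) | (~P & Q & R)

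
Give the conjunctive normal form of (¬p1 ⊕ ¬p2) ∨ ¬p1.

¬p1 ∨ ¬p2

(¬p1 ⊕ ¬p2) ∨ ¬p1
= (¬p1 ∨ ¬p2) ∧ ¬(¬p1 ∧ ¬p2) ∨ ¬p1
= (¬p1 ∨ ¬p2) ∧ (¬¬p1 ∨ ¬¬p2) ∨ ¬p1
= (¬p1 ∨ ¬p2) ∧ (p1 ∨ ¬¬p2) ∨ ¬p1
= (¬p1 ∨ ¬p2) ∧ (p1 ∨ p2) ∨ ¬p1
= (¬p1 ∨ ¬p2 ∨ ¬p1) ∧ (p1 ∨ p2 ∨ ¬p1)
= ¬p1 ∨ ¬p2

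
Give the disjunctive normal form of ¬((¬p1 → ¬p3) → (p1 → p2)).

¬((¬p1 → ¬p3) → (p1 → p2))
≡ ¬(¬(¬p1 → ¬p3) ∨ (p1 → p2))   [eliminate →]
≡ ¬(¬(¬¬p1 ∨ ¬p3) ∨ (p1 → p2))   [eliminate →]
≡ ¬(¬(¬¬p1 ∨ ¬p3) ∨ ¬p1 ∨ p2)   [eliminate →]
≡ ¬¬(¬¬p1 ∨ ¬p3) ∧ ¬¬p1 ∧ ¬p2   [De Morgan]
≡ (¬¬p1 ∨ ¬p3) ∧ ¬¬p1 ∧ ¬p2   [double negation]
≡ (p1 ∨ ¬p3) ∧ ¬¬p1 ∧ ¬p2   [double negation]
≡ (p1 ∨ ¬p3) ∧ p1 ∧ ¬p2   [double negation]
≡ (p1 ∧ p1 ∧ ¬p2) ∨ (¬p3 ∧ p1 ∧ ¬p2)   [distribute ∧ over ∨]
≡ p1 ∧ ¬p2   [simplify]

p1 ∧ ¬p2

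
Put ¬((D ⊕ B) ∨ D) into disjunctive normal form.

¬((D ⊕ B) ∨ D)
= ¬((D ∧ ¬B) ∨ (¬D ∧ B) ∨ D)   [expand ⊕]
= ¬(D ∧ ¬B) ∧ ¬(¬D ∧ B) ∧ ¬D   [De Morgan]
= (¬D ∨ ¬¬B) ∧ ¬(¬D ∧ B) ∧ ¬D   [De Morgan]
= (¬D ∨ B) ∧ ¬(¬D ∧ B) ∧ ¬D   [double negation]
= (¬D ∨ B) ∧ (¬¬D ∨ ¬B) ∧ ¬D   [De Morgan]
= (¬D ∨ B) ∧ (D ∨ ¬B) ∧ ¬D   [double negation]
= (¬D ∧ D ∧ ¬D) ∨ (¬D ∧ ¬B ∧ ¬D) ∨ (B ∧ D ∧ ¬D) ∨ (B ∧ ¬B ∧ ¬D)   [distribute ∧ over ∨]
= ¬D ∧ ¬B   [simplify]

¬D ∧ ¬B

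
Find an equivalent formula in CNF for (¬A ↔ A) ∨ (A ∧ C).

A ∧ (¬A ∨ C)

(¬A ↔ A) ∨ (A ∧ C)
≡ ((¬A → A) ∧ (A → ¬A)) ∨ (A ∧ C)   [eliminate ↔]
≡ ((¬¬A ∨ A) ∧ (A → ¬A)) ∨ (A ∧ C)   [eliminate →]
≡ ((¬¬A ∨ A) ∧ (¬A ∨ ¬A)) ∨ (A ∧ C)   [eliminate →]
≡ ((A ∨ A) ∧ (¬A ∨ ¬A)) ∨ (A ∧ C)   [double negation]
≡ (A ∨ A ∨ A) ∧ (A ∨ A ∨ C) ∧ (¬A ∨ ¬A ∨ A) ∧ (¬A ∨ ¬A ∨ C)   [distribute ∨ over ∧]
≡ A ∧ (¬A ∨ C)   [simplify]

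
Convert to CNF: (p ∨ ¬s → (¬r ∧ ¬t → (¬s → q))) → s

(p ∨ ¬s → (¬r ∧ ¬t → (¬s → q))) → s
⇔ ¬(p ∨ ¬s → (¬r ∧ ¬t → (¬s → q))) ∨ s   — eliminate →
⇔ ¬(¬(p ∨ ¬s) ∨ (¬r ∧ ¬t → (¬s → q))) ∨ s   — eliminate →
⇔ ¬(¬(p ∨ ¬s) ∨ ¬(¬r ∧ ¬t) ∨ (¬s → q)) ∨ s   — eliminate →
⇔ ¬(¬(p ∨ ¬s) ∨ ¬(¬r ∧ ¬t) ∨ ¬¬s ∨ q) ∨ s   — eliminate →
⇔ ¬¬(p ∨ ¬s) ∧ ¬¬(¬r ∧ ¬t) ∧ ¬¬¬s ∧ ¬q ∨ s   — De Morgan
⇔ (p ∨ ¬s) ∧ ¬¬(¬r ∧ ¬t) ∧ ¬¬¬s ∧ ¬q ∨ s   — double negation
⇔ (p ∨ ¬s) ∧ ¬r ∧ ¬t ∧ ¬¬¬s ∧ ¬q ∨ s   — double negation
⇔ (p ∨ ¬s) ∧ ¬r ∧ ¬t ∧ ¬s ∧ ¬q ∨ s   — double negation
⇔ (p ∨ ¬s ∨ s) ∧ (¬r ∨ s) ∧ (¬t ∨ s) ∧ (¬s ∨ s) ∧ (¬q ∨ s)   — distribute ∨ over ∧
⇔ (¬r ∨ s) ∧ (¬t ∨ s) ∧ (¬q ∨ s)   — simplify

(¬r ∨ s) ∧ (¬t ∨ s) ∧ (¬q ∨ s)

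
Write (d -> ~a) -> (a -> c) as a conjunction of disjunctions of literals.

d | ~a | c

(d -> ~a) -> (a -> c)
≡ ~(d -> ~a) | (a -> c)   [eliminate ->]
≡ ~(~d | ~a) | (a -> c)   [eliminate ->]
≡ ~(~d | ~a) | ~a | c   [eliminate ->]
≡ (~~d & ~~a) | ~a | c   [De Morgan]
≡ (d & ~~a) | ~a | c   [double negation]
≡ (d & a) | ~a | c   [double negation]
≡ (d | ~a | c) & (a | ~a | c)   [distribute | over &]
≡ d | ~a | c   [simplify]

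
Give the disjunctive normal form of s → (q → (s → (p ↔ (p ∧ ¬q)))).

s → (q → (s → (p ↔ (p ∧ ¬q))))
≡ ¬s ∨ (q → (s → (p ↔ (p ∧ ¬q))))   [eliminate →]
≡ ¬s ∨ ¬q ∨ (s → (p ↔ (p ∧ ¬q)))   [eliminate →]
≡ ¬s ∨ ¬q ∨ ¬s ∨ (p ↔ (p ∧ ¬q))   [eliminate →]
≡ ¬s ∨ ¬q ∨ ¬s ∨ ((p → (p ∧ ¬q)) ∧ ((p ∧ ¬q) → p))   [eliminate ↔]
≡ ¬s ∨ ¬q ∨ ¬s ∨ ((¬p ∨ (p ∧ ¬q)) ∧ ((p ∧ ¬q) → p))   [eliminate →]
≡ ¬s ∨ ¬q ∨ ¬s ∨ ((¬p ∨ (p ∧ ¬q)) ∧ (¬(p ∧ ¬q) ∨ p))   [eliminate →]
≡ ¬s ∨ ¬q ∨ ¬s ∨ ((¬p ∨ (p ∧ ¬q)) ∧ (¬p ∨ ¬¬q ∨ p))   [De Morgan]
≡ ¬s ∨ ¬q ∨ ¬s ∨ ((¬p ∨ (p ∧ ¬q)) ∧ (¬p ∨ q ∨ p))   [double negation]
≡ ¬s ∨ ¬q ∨ ¬s ∨ (¬p ∧ ¬p) ∨ (¬p ∧ q) ∨ (¬p ∧ p) ∨ (p ∧ ¬q ∧ ¬p) ∨ (p ∧ ¬q ∧ q) ∨ (p ∧ ¬q ∧ p)   [distribute ∧ over ∨]
≡ ¬s ∨ ¬q ∨ ¬p   [simplify]

¬s ∨ ¬q ∨ ¬p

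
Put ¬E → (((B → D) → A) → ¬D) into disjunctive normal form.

¬E → (((B → D) → A) → ¬D)
≡ ¬¬E ∨ (((B → D) → A) → ¬D)   [eliminate →]
≡ ¬¬E ∨ ¬((B → D) → A) ∨ ¬D   [eliminate →]
≡ ¬¬E ∨ ¬(¬(B → D) ∨ A) ∨ ¬D   [eliminate →]
≡ ¬¬E ∨ ¬(¬(¬B ∨ D) ∨ A) ∨ ¬D   [eliminate →]
≡ E ∨ ¬(¬(¬B ∨ D) ∨ A) ∨ ¬D   [double negation]
≡ E ∨ (¬¬(¬B ∨ D) ∧ ¬A) ∨ ¬D   [De Morgan]
≡ E ∨ ((¬B ∨ D) ∧ ¬A) ∨ ¬D   [double negation]
≡ E ∨ (¬B ∧ ¬A) ∨ (D ∧ ¬A) ∨ ¬D   [distribute ∧ over ∨]

E ∨ (¬B ∧ ¬A) ∨ (D ∧ ¬A) ∨ ¬D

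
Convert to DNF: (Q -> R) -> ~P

(Q & ~R) | ~P

(Q -> R) -> ~P
≡ ~(Q -> R) | ~P   [eliminate ->]
≡ ~(~Q | R) | ~P   [eliminate ->]
≡ (~~Q & ~R) | ~P   [De Morgan]
≡ (Q & ~R) | ~P   [double negation]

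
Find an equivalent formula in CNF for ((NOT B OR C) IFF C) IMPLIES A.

(NOT B OR C OR A) AND (NOT C OR A)

((NOT B OR C) IFF C) IMPLIES A
≡ NOT ((NOT B OR C) IFF C) OR A
≡ NOT (((NOT B OR C) IMPLIES C) AND (C IMPLIES (NOT B OR C))) OR A
≡ NOT ((NOT (NOT B OR C) OR C) AND (C IMPLIES (NOT B OR C))) OR A
≡ NOT ((NOT (NOT B OR C) OR C) AND (NOT C OR NOT B OR C)) OR A
≡ NOT (NOT (NOT B OR C) OR C) OR NOT (NOT C OR NOT B OR C) OR A
≡ (NOT NOT (NOT B OR C) AND NOT C) OR NOT (NOT C OR NOT B OR C) OR A
≡ ((NOT B OR C) AND NOT C) OR NOT (NOT C OR NOT B OR C) OR A
≡ ((NOT B OR C) AND NOT C) OR (NOT NOT C AND NOT NOT B AND NOT C) OR A
≡ ((NOT B OR C) AND NOT C) OR (C AND NOT NOT B AND NOT C) OR A
≡ ((NOT B OR C) AND NOT C) OR (C AND B AND NOT C) OR A
≡ (NOT B OR C OR C OR A) AND (NOT B OR C OR B OR A) AND (NOT B OR C OR NOT C OR A) AND (NOT C OR C OR A) AND (NOT C OR B OR A) AND (NOT C OR NOT C OR A)
≡ (NOT B OR C OR A) AND (NOT C OR A)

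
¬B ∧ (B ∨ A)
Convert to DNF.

¬B ∧ (B ∨ A)
= (¬B ∧ B) ∨ (¬B ∧ A)   — distribute ∧ over ∨
= ¬B ∧ A   — simplify

¬B ∧ A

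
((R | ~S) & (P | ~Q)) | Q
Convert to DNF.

(R & P) | (R & ~Q) | (~S & P) | (~S & ~Q) | Q

((R | ~S) & (P | ~Q)) | Q
≡ (R & P) | (R & ~Q) | (~S & P) | (~S & ~Q) | Q   (distribute & over |)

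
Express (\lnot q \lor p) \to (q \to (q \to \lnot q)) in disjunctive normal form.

(\lnot q \lor p) \to (q \to (q \to \lnot q))
⇔ \lnot (\lnot q \lor p) \lor (q \to (q \to \lnot q))   (eliminate \to)
⇔ \lnot (\lnot q \lor p) \lor \lnot q \lor (q \to \lnot q)   (eliminate \to)
⇔ \lnot (\lnot q \lor p) \lor \lnot q \lor \lnot q \lor \lnot q   (eliminate \to)
⇔ (\lnot \lnot q \land \lnot p) \lor \lnot q \lor \lnot q \lor \lnot q   (De Morgan)
⇔ (q \land \lnot p) \lor \lnot q \lor \lnot q \lor \lnot q   (double negation)
⇔ (q \land \lnot p) \lor \lnot q   (simplify)

(q \land \lnot p) \lor \lnot q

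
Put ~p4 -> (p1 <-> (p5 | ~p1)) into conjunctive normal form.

~p4 -> (p1 <-> (p5 | ~p1))
⇔ ~~p4 | (p1 <-> (p5 | ~p1))   (eliminate ->)
⇔ ~~p4 | ((p1 -> (p5 | ~p1)) & ((p5 | ~p1) -> p1))   (eliminate <->)
⇔ ~~p4 | ((~p1 | p5 | ~p1) & ((p5 | ~p1) -> p1))   (eliminate ->)
⇔ ~~p4 | ((~p1 | p5 | ~p1) & (~(p5 | ~p1) | p1))   (eliminate ->)
⇔ p4 | ((~p1 | p5 | ~p1) & (~(p5 | ~p1) | p1))   (double negation)
⇔ p4 | ((~p1 | p5 | ~p1) & ((~p5 & ~~p1) | p1))   (De Morgan)
⇔ p4 | ((~p1 | p5 | ~p1) & ((~p5 & p1) | p1))   (double negation)
⇔ (p4 | ~p1 | p5 | ~p1) & (p4 | ~p5 | p1) & (p4 | p1 | p1)   (distribute | over &)
⇔ (p4 | ~p1 | p5) & (p4 | p1)   (simplify)

(p4 | ~p1 | p5) & (p4 | p1)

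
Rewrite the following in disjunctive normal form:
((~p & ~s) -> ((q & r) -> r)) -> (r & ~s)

((~p & ~s) -> ((q & r) -> r)) -> (r & ~s)
≡ ~((~p & ~s) -> ((q & r) -> r)) | (r & ~s)   (eliminate ->)
≡ ~(~(~p & ~s) | ((q & r) -> r)) | (r & ~s)   (eliminate ->)
≡ ~(~(~p & ~s) | ~(q & r) | r) | (r & ~s)   (eliminate ->)
≡ (~~(~p & ~s) & ~~(q & r) & ~r) | (r & ~s)   (De Morgan)
≡ (~p & ~s & ~~(q & r) & ~r) | (r & ~s)   (double negation)
≡ (~p & ~s & q & r & ~r) | (r & ~s)   (double negation)
≡ r & ~s   (simplify)

r & ~s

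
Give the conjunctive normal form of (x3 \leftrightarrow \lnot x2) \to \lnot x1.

(x3 \lor \lnot x2 \lor \lnot x1) \land (x2 \lor \lnot x3 \lor \lnot x1)

(x3 \leftrightarrow \lnot x2) \to \lnot x1
⇔ \lnot (x3 \leftrightarrow \lnot x2) \lor \lnot x1   [eliminate \to]
⇔ \lnot ((x3 \to \lnot x2) \land (\lnot x2 \to x3)) \lor \lnot x1   [eliminate \leftrightarrow]
⇔ \lnot ((\lnot x3 \lor \lnot x2) \land (\lnot x2 \to x3)) \lor \lnot x1   [eliminate \to]
⇔ \lnot ((\lnot x3 \lor \lnot x2) \land (\lnot \lnot x2 \lor x3)) \lor \lnot x1   [eliminate \to]
⇔ \lnot (\lnot x3 \lor \lnot x2) \lor \lnot (\lnot \lnot x2 \lor x3) \lor \lnot x1   [De Morgan]
⇔ (\lnot \lnot x3 \land \lnot \lnot x2) \lor \lnot (\lnot \lnot x2 \lor x3) \lor \lnot x1   [De Morgan]
⇔ (x3 \land \lnot \lnot x2) \lor \lnot (\lnot \lnot x2 \lor x3) \lor \lnot x1   [double negation]
⇔ (x3 \land x2) \lor \lnot (\lnot \lnot x2 \lor x3) \lor \lnot x1   [double negation]
⇔ (x3 \land x2) \lor (\lnot \lnot \lnot x2 \land \lnot x3) \lor \lnot x1   [De Morgan]
⇔ (x3 \land x2) \lor (\lnot x2 \land \lnot x3) \lor \lnot x1   [double negation]
⇔ (x3 \lor \lnot x2 \lor \lnot x1) \land (x3 \lor \lnot x3 \lor \lnot x1) \land (x2 \lor \lnot x2 \lor \lnot x1) \land (x2 \lor \lnot x3 \lor \lnot x1)   [distribute \lor over \land]
⇔ (x3 \lor \lnot x2 \lor \lnot x1) \land (x2 \lor \lnot x3 \lor \lnot x1)   [simplify]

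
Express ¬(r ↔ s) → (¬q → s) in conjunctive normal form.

¬(r ↔ s) → (¬q → s)
≡ ¬¬(r ↔ s) ∨ (¬q → s)   [eliminate →]
≡ ¬¬((r → s) ∧ (s → r)) ∨ (¬q → s)   [eliminate ↔]
≡ ¬¬((¬r ∨ s) ∧ (s → r)) ∨ (¬q → s)   [eliminate →]
≡ ¬¬((¬r ∨ s) ∧ (¬s ∨ r)) ∨ (¬q → s)   [eliminate →]
≡ ¬¬((¬r ∨ s) ∧ (¬s ∨ r)) ∨ ¬¬q ∨ s   [eliminate →]
≡ ((¬r ∨ s) ∧ (¬s ∨ r)) ∨ ¬¬q ∨ s   [double negation]
≡ ((¬r ∨ s) ∧ (¬s ∨ r)) ∨ q ∨ s   [double negation]
≡ (¬r ∨ s ∨ q ∨ s) ∧ (¬s ∨ r ∨ q ∨ s)   [distribute ∨ over ∧]
≡ ¬r ∨ s ∨ q   [simplify]

¬r ∨ s ∨ q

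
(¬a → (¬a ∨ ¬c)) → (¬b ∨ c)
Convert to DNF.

(¬a → (¬a ∨ ¬c)) → (¬b ∨ c)
⇔ ¬(¬a → (¬a ∨ ¬c)) ∨ ¬b ∨ c   [eliminate →]
⇔ ¬(¬¬a ∨ ¬a ∨ ¬c) ∨ ¬b ∨ c   [eliminate →]
⇔ (¬¬¬a ∧ ¬¬a ∧ ¬¬c) ∨ ¬b ∨ c   [De Morgan]
⇔ (¬a ∧ ¬¬a ∧ ¬¬c) ∨ ¬b ∨ c   [double negation]
⇔ (¬a ∧ a ∧ ¬¬c) ∨ ¬b ∨ c   [double negation]
⇔ (¬a ∧ a ∧ c) ∨ ¬b ∨ c   [double negation]
⇔ ¬b ∨ c   [simplify]

¬b ∨ c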